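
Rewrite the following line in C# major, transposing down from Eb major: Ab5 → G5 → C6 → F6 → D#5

F#5 E#5 A#5 D#6 B##4

Eb major to C# major down is a diminished third, so every note moves down by that interval.
Ab5 to F#5
G5 to E#5
C6 to A#5
F6 to D#6
D#5 to B##4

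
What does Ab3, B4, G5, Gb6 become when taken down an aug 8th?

Abb2 Bb3 Gb4 Gbb5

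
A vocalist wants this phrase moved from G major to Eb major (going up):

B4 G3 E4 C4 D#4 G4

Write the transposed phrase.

G5 Eb4 C5 Ab4 B4 Eb5

G major to Eb major up is a minor sixth, so every note moves up by that interval.
B4 → G5
G3 → Eb4
E4 → C5
C4 → Ab4
D#4 → B4
G4 → Eb5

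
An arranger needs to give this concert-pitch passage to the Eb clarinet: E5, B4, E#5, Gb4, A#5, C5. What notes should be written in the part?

C#5 G#4 C##5 Eb4 F##5 A4

Written C4 sounds as Eb4 on the Eb clarinet, so concert pitches are written a minor third down.
E5 gives C#5
B4 gives G#4
E#5 gives C##5
Gb4 gives Eb4
A#5 gives F##5
C5 gives A4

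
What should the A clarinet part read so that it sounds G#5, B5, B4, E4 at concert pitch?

B5 D6 D5 G4

Written C4 sounds as A3 on the A clarinet, so concert pitches are written a minor third up.
G#5 gives B5
B5 gives D6
B4 gives D5
E4 gives G4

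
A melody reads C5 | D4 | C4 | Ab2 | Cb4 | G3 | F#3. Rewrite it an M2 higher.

D5 E4 D4 Bb2 Db4 A3 G#3

C5 to D5
D4 to E4
C4 to D4
Ab2 to Bb2
Cb4 to Db4
G3 to A3
F#3 to G#3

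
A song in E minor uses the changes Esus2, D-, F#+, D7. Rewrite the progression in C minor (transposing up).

E minor up to C minor is a minor sixth; each chord root moves by that interval while the quality stays the same.
Esus2: root E up a minor sixth → C, giving Csus2.
D-: root D up a minor sixth → Bb, giving Bb-.
F#+: root F# up a minor sixth → D, giving D+.
D7: root D up a minor sixth → Bb, giving Bb7.

Csus2 Bb- D+ Bb7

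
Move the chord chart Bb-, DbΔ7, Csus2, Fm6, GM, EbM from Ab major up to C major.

Ab major up to C major is a major third; each chord root moves by that interval while the quality stays the same.
Bb-: root Bb up a major third → D, giving D-.
DbΔ7: root Db up a major third → F, giving FΔ7.
Csus2: root C up a major third → E, giving Esus2.
Fm6: root F up a major third → A, giving Am6.
GM: root G up a major third → B, giving BM.
EbM: root Eb up a major third → G, giving GM.

D- FΔ7 Esus2 Am6 BM GM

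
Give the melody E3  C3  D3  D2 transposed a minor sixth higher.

E3 -> C4
C3 -> Ab3
D3 -> Bb3
D2 -> Bb2

C4 Ab3 Bb3 Bb2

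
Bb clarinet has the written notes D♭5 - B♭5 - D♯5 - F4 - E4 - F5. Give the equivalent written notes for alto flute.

First find concert pitch: the Bb clarinet sounds a major second below written, so D♭5 B♭5 D♯5 F4 E4 F5 sounds Cb5 Ab5 C#5 Eb4 D4 Eb5.
Then write for alto flute: it sounds a perfect fourth below written, so the part must be a perfect fourth above concert.
Cb5 → Fb5
Ab5 → Db6
C#5 → F#5
Eb4 → Ab4
D4 → G4
Eb5 → Ab5

Fb5 Db6 F#5 Ab4 G4 Ab5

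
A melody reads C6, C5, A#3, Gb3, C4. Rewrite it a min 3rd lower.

A5 A4 F##3 Eb3 A3

C6 down a minor third is A5.
A minor third down from C5 gives A4.
A#3 down a minor third is F##3.
Gb3 down a minor third is Eb3.
C4: a third down reaches A, and 3 semitones makes it A3.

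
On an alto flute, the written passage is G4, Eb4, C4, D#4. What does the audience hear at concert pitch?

Written C4 on the alto flute sounds as G3, a perfect fourth lower; apply that shift to every note.
G4 -> D4
Eb4 -> Bb3
C4 -> G3
D#4 -> A#3

D4 Bb3 G3 A#3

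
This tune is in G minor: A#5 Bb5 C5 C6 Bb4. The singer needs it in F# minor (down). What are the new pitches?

G##5 A5 B4 B5 A4

G minor to F# minor down is a minor second, so every note moves down by that interval.
A#5 → G##5
Bb5 → A5
C5 → B4
C6 → B5
Bb4 → A4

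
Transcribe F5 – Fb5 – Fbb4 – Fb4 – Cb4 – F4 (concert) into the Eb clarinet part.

D5 Db5 Dbb4 Db4 Ab3 D4

The Eb clarinet sounds a minor third above written, so the written part must be a minor third below concert — transpose each note down.
F5 → D5
Fb5 → Db5
Fbb4 → Dbb4
Fb4 → Db4
Cb4 → Ab3
F4 → D4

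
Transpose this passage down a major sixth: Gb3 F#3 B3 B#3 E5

Bbb2 A2 D3 D#3 G4

Gb3: a sixth down reaches B, and 9 semitones makes it Bbb2.
A major sixth down from F#3 gives A2.
B3: a sixth down reaches D, and 9 semitones makes it D3.
A major sixth down from B#3 gives D#3.
E5 down a major sixth is G4.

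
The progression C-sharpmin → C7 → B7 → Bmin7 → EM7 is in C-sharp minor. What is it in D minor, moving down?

Dmin Db7 C7 Cmin7 FM7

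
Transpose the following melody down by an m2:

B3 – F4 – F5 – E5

A#3 E4 E5 D#5

B3 gives A#3
F4 gives E4
F5 gives E5
E5 gives D#5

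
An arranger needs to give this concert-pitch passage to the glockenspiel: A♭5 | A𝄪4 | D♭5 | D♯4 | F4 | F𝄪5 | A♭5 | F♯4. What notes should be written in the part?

Written C4 sounds as C6 on the glockenspiel, so concert pitches are written a perfect fifteenth down.
Ab5 → Ab3
A##4 → A##2
Db5 → Db3
D#4 → D#2
F4 → F2
F##5 → F##3
Ab5 → Ab3
F#4 → F#2

Ab3 A##2 Db3 D#2 F2 F##3 Ab3 F#2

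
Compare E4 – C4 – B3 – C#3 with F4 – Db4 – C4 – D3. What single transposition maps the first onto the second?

up a minor second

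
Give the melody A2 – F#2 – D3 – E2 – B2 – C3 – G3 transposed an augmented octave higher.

A#3 F##3 D#4 E#3 B#3 C#4 G#4

A2 gives A#3
F#2 gives F##3
D3 gives D#4
E2 gives E#3
B2 gives B#3
C3 gives C#4
G3 gives G#4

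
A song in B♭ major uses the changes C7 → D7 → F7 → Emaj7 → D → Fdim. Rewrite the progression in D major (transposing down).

E7 F#7 A7 G#maj7 F# Adim

B♭ major down to D major is a minor sixth; each chord root moves by that interval while the quality stays the same.
C7: root C down a minor sixth → E, giving E7.
D7: root D down a minor sixth → F#, giving F#7.
F7: root F down a minor sixth → A, giving A7.
Emaj7: root E down a minor sixth → G#, giving G#maj7.
D: root D down a minor sixth → F#, giving F#.
Fdim: root F down a minor sixth → A, giving Adim.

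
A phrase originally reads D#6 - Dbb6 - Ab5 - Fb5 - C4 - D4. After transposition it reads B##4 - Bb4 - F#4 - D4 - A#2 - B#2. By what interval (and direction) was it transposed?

down a diminished tenth

From D#6 to B##4 is 10 letter names — a tenth of some quality.
B##4 to D#6 is 14 semitones, which makes it a diminished tenth; the second version is lower, so the direction is down.
Checking another pair — D4 → B#2 — gives the same interval.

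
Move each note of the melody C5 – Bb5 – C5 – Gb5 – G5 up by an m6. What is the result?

Ab5 Gb6 Ab5 Ebb6 Eb6

A minor sixth up from C5 gives Ab5.
A minor sixth up from Bb5 gives Gb6.
A minor sixth up from C5 gives Ab5.
Gb5: a sixth up reaches E, and 8 semitones makes it Ebb6.
G5 up a minor sixth is Eb6.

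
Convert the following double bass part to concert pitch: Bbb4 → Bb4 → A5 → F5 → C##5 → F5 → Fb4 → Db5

Written C4 on the double bass sounds as C3, a perfect octave lower; apply that shift to every note.
Bbb4 becomes Bbb3
Bb4 becomes Bb3
A5 becomes A4
F5 becomes F4
C##5 becomes C##4
F5 becomes F4
Fb4 becomes Fb3
Db5 becomes Db4

Bbb3 Bb3 A4 F4 C##4 F4 Fb3 Db4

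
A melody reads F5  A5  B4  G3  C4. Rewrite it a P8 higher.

F6 A6 B5 G4 C5

F5 gives F6
A5 gives A6
B4 gives B5
G3 gives G4
C4 gives C5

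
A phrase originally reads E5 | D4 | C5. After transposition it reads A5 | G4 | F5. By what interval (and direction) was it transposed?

Take the first pair: E5 → A5. E to A spans 4 letter names, so the interval is some kind of fourth.
E5 to A5 is 5 semitones, which makes it a perfect fourth; the second version is higher, so the direction is up.
Checking another pair — C5 → F5 — gives the same interval.

up a perfect fourth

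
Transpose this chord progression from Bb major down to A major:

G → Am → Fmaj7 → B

F# G#m Emaj7 A#

Bb major down to A major is a minor second; each chord root moves by that interval while the quality stays the same.
G: root G down a minor second → F#, giving F#.
Am: root A down a minor second → G#, giving G#m.
Fmaj7: root F down a minor second → E, giving Emaj7.
B: root B down a minor second → A#, giving A#.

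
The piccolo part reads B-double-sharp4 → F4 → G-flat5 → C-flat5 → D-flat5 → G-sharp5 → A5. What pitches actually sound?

B##5 F5 Gb6 Cb6 Db6 G#6 A6

Written C4 on the piccolo sounds as C5, a perfect octave higher; apply that shift to every note.
B##4 becomes B##5
F4 becomes F5
Gb5 becomes Gb6
Cb5 becomes Cb6
Db5 becomes Db6
G#5 becomes G#6
A5 becomes A6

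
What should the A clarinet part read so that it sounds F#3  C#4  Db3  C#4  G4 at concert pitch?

A3 E4 Fb3 E4 Bb4

Written C4 sounds as A3 on the A clarinet, so concert pitches are written a minor third up.
F#3 to A3
C#4 to E4
Db3 to Fb3
C#4 to E4
G4 to Bb4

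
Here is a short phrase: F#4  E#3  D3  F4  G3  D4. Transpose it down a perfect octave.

F#4 down a perfect octave is F#3.
E#3: an octave down reaches E, and 12 semitones makes it E#2.
A perfect octave down from D3 gives D2.
A perfect octave down from F4 gives F3.
G3 down a perfect octave is G2.
A perfect octave down from D4 gives D3.

F#3 E#2 D2 F3 G2 D3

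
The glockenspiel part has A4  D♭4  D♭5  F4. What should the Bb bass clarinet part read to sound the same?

First find concert pitch: the glockenspiel sounds a perfect fifteenth above written, so A4 D♭4 D♭5 F4 sounds A6 Db6 Db7 F6.
Then write for Bb bass clarinet: it sounds a major ninth below written, so the part must be a major ninth above concert.
A6 → B7
Db6 → Eb7
Db7 → Eb8
F6 → G7

B7 Eb7 Eb8 G7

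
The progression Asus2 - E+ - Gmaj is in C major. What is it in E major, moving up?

C major up to E major is a major third; each chord root moves by that interval while the quality stays the same.
Asus2: root A up a major third → C#, giving C#sus2.
E+: root E up a major third → G#, giving G#+.
Gmaj: root G up a major third → B, giving Bmaj.

C#sus2 G#+ Bmaj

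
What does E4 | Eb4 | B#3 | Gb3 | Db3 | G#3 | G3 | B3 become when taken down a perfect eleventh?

B2 Bb2 F##2 Db2 Ab1 D#2 D2 F#2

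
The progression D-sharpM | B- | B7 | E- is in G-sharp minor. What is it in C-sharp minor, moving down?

G-sharp minor down to C-sharp minor is a perfect fifth; each chord root moves by that interval while the quality stays the same.
D-sharpM: root D-sharp down a perfect fifth → G#, giving G#M.
B-: root B down a perfect fifth → E, giving E-.
B7: root B down a perfect fifth → E, giving E7.
E-: root E down a perfect fifth → A, giving A-.

G#M E- E7 A-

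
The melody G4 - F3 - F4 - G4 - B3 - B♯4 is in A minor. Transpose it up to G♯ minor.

A minor to G♯ minor up is a major seventh, so every note moves up by that interval.
G4 → F#5
F3 → E4
F4 → E5
G4 → F#5
B3 → A#4
B#4 → A##5

F#5 E4 E5 F#5 A#4 A##5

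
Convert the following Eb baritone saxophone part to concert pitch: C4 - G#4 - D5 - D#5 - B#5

Eb2 B2 F3 F#3 D#4

The Eb baritone saxophone sounds a major thirteenth below written, so transpose each written note down a major thirteenth.
C4 becomes Eb2
G#4 becomes B2
D5 becomes F3
D#5 becomes F#3
B#5 becomes D#4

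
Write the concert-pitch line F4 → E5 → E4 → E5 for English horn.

C5 B5 B4 B5

The English horn sounds a perfect fifth below written, so the written part must be a perfect fifth above concert — transpose each note up.
F4 gives C5
E5 gives B5
E4 gives B4
E5 gives B5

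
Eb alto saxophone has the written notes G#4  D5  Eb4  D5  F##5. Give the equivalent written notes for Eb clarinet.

First find concert pitch: the Eb alto saxophone sounds a major sixth below written, so G#4 D5 Eb4 D5 F##5 sounds B3 F4 Gb3 F4 A#4.
Then write for Eb clarinet: it sounds a minor third above written, so the part must be a minor third below concert.
B3 → G#3
F4 → D4
Gb3 → Eb3
F4 → D4
A#4 → F##4

G#3 D4 Eb3 D4 F##4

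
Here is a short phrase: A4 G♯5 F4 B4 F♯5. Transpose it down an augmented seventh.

Bbb3 Ab4 Gbb3 Cb4 Gb4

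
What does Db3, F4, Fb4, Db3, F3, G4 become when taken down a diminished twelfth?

Db3 becomes G1
F4 becomes B2
Fb4 becomes Bb2
Db3 becomes G1
F3 becomes B1
G4 becomes C#3

G1 B2 Bb2 G1 B1 C#3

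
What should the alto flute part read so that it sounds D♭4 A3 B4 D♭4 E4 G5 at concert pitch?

Written C4 sounds as G3 on the alto flute, so concert pitches are written a perfect fourth up.
Db4 → Gb4
A3 → D4
B4 → E5
Db4 → Gb4
E4 → A4
G5 → C6

Gb4 D4 E5 Gb4 A4 C6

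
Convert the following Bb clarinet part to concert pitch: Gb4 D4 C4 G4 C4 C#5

The Bb clarinet sounds a major second below written, so transpose each written note down a major second.
Gb4 -> Fb4
D4 -> C4
C4 -> Bb3
G4 -> F4
C4 -> Bb3
C#5 -> B4

Fb4 C4 Bb3 F4 Bb3 B4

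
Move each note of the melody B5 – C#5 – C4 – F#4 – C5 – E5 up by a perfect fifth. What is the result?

B5: a fifth up reaches F, and 7 semitones makes it F#6.
C#5: a fifth up reaches G, and 7 semitones makes it G#5.
A perfect fifth up from C4 gives G4.
A perfect fifth up from F#4 gives C#5.
A perfect fifth up from C5 gives G5.
A perfect fifth up from E5 gives B5.

F#6 G#5 G4 C#5 G5 B5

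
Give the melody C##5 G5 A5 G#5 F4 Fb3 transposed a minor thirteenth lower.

E##3 B3 C#4 B#3 A2 Ab1

C##5: a thirteenth down reaches E, and 20 semitones makes it E##3.
G5: a thirteenth down reaches B, and 20 semitones makes it B3.
A5: a thirteenth down reaches C, and 20 semitones makes it C#4.
G#5 down a minor thirteenth is B#3.
F4 down a minor thirteenth is A2.
Fb3 down a minor thirteenth is Ab1.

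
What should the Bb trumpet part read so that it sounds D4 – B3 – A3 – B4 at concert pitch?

The Bb trumpet sounds a major second below written, so the written part must be a major second above concert — transpose each note up.
D4 becomes E4
B3 becomes C#4
A3 becomes B3
B4 becomes C#5

E4 C#4 B3 C#5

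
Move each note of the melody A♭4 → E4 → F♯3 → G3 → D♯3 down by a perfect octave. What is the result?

Ab4: an octave down reaches A, and 12 semitones makes it Ab3.
E4 down a perfect octave is E3.
F#3: an octave down reaches F, and 12 semitones makes it F#2.
A perfect octave down from G3 gives G2.
A perfect octave down from D#3 gives D#2.

Ab3 E3 F#2 G2 D#2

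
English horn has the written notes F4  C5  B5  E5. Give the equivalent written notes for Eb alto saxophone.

G4 D5 C#6 F#5

First find concert pitch: the English horn sounds a perfect fifth below written, so F4 C5 B5 E5 sounds Bb3 F4 E5 A4.
Then write for Eb alto saxophone: it sounds a major sixth below written, so the part must be a major sixth above concert.
Bb3 → G4
F4 → D5
E5 → C#6
A4 → F#5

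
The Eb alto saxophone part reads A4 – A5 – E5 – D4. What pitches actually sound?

Written C4 on the Eb alto saxophone sounds as Eb3, a major sixth lower; apply that shift to every note.
A4 → C4
A5 → C5
E5 → G4
D4 → F3

C4 C5 G4 F3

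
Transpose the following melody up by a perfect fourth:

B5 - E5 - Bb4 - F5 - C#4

B5 becomes E6
E5 becomes A5
Bb4 becomes Eb5
F5 becomes Bb5
C#4 becomes F#4

E6 A5 Eb5 Bb5 F#4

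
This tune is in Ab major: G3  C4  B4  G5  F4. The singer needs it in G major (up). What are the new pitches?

F#4 B4 A#5 F#6 E5

Ab major to G major up is a major seventh, so every note moves up by that interval.
G3 becomes F#4
C4 becomes B4
B4 becomes A#5
G5 becomes F#6
F4 becomes E5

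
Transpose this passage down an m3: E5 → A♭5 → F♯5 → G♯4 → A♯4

C#5 F5 D#5 E#4 F##4

A minor third down from E5 gives C#5.
Ab5 down a minor third is F5.
F#5 down a minor third is D#5.
A minor third down from G#4 gives E#4.
A#4: a third down reaches F, and 3 semitones makes it F##4.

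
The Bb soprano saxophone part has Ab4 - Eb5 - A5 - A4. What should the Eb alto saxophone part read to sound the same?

Eb5 Bb5 E6 E5

First find concert pitch: the Bb soprano saxophone sounds a major second below written, so Ab4 Eb5 A5 A4 sounds Gb4 Db5 G5 G4.
Then write for Eb alto saxophone: it sounds a major sixth below written, so the part must be a major sixth above concert.
Gb4 → Eb5
Db5 → Bb5
G5 → E6
G4 → E5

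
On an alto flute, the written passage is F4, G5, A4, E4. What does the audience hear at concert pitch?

Written C4 on the alto flute sounds as G3, a perfect fourth lower; apply that shift to every note.
F4 → C4
G5 → D5
A4 → E4
E4 → B3

C4 D5 E4 B3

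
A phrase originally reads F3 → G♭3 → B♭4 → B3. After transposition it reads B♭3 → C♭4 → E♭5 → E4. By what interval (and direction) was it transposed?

From F3 to Bb3 is 4 letter names — a fourth of some quality.
F3 to Bb3 is 5 semitones, which makes it a perfect fourth; the second version is higher, so the direction is up.
Checking another pair — B3 → E4 — gives the same interval.

up a perfect fourth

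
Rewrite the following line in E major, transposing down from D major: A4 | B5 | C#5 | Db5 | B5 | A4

D major to E major down is a minor seventh, so every note moves down by that interval.
A4 gives B3
B5 gives C#5
C#5 gives D#4
Db5 gives Eb4
B5 gives C#5
A4 gives B3

B3 C#5 D#4 Eb4 C#5 B3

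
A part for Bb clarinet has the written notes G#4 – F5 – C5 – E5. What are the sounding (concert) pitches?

The Bb clarinet sounds a major second below written, so transpose each written note down a major second.
G#4 -> F#4
F5 -> Eb5
C5 -> Bb4
E5 -> D5

F#4 Eb5 Bb4 D5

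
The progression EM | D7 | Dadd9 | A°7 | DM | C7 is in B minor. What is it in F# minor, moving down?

BM A7 Aadd9 E°7 AM G7

B minor down to F# minor is a perfect fourth; each chord root moves by that interval while the quality stays the same.
EM: root E down a perfect fourth → B, giving BM.
D7: root D down a perfect fourth → A, giving A7.
Dadd9: root D down a perfect fourth → A, giving Aadd9.
A°7: root A down a perfect fourth → E, giving E°7.
DM: root D down a perfect fourth → A, giving AM.
C7: root C down a perfect fourth → G, giving G7.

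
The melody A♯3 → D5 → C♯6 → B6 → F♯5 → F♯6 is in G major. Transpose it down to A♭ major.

B2 Eb4 D5 C6 G4 G5

G major to A♭ major down is a major seventh, so every note moves down by that interval.
A#3 becomes B2
D5 becomes Eb4
C#6 becomes D5
B6 becomes C6
F#5 becomes G4
F#6 becomes G5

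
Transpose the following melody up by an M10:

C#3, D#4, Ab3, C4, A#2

C#3 up a major tenth is E#4.
D#4: a tenth up reaches F, and 16 semitones makes it F##5.
Ab3: a tenth up reaches C, and 16 semitones makes it C5.
C4: a tenth up reaches E, and 16 semitones makes it E5.
A#2 up a major tenth is C##4.

E#4 F##5 C5 E5 C##4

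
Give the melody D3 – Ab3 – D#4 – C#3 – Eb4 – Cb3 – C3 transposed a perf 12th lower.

A perfect twelfth down from D3 gives G1.
A perfect twelfth down from Ab3 gives Db2.
D#4 down a perfect twelfth is G#2.
C#3 down a perfect twelfth is F#1.
A perfect twelfth down from Eb4 gives Ab2.
Cb3 down a perfect twelfth is Fb1.
A perfect twelfth down from C3 gives F1.

G1 Db2 G#2 F#1 Ab2 Fb1 F1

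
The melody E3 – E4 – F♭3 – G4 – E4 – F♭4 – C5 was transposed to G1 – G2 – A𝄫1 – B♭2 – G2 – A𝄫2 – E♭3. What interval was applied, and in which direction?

down a major thirteenth

Take the first pair: E3 → G1. E to G spans 13 letter names, so the interval is some kind of thirteenth.
G1 to E3 is 21 semitones, which makes it a major thirteenth; the second version is lower, so the direction is down.
Checking another pair — C5 → Eb3 — gives the same interval.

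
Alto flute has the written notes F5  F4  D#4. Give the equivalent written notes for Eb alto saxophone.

First find concert pitch: the alto flute sounds a perfect fourth below written, so F5 F4 D#4 sounds C5 C4 A#3.
Then write for Eb alto saxophone: it sounds a major sixth below written, so the part must be a major sixth above concert.
C5 → A5
C4 → A4
A#3 → F##4

A5 A4 F##4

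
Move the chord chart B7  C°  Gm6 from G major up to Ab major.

G major up to Ab major is a minor second; each chord root moves by that interval while the quality stays the same.
B7: root B up a minor second → C, giving C7.
C°: root C up a minor second → Db, giving Db°.
Gm6: root G up a minor second → Ab, giving Abm6.

C7 Db° Abm6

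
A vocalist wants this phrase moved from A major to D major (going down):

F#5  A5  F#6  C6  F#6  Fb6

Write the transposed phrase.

B4 D5 B5 F5 B5 Bbb5

A major to D major down is a perfect fifth, so every note moves down by that interval.
F#5 gives B4
A5 gives D5
F#6 gives B5
C6 gives F5
F#6 gives B5
Fb6 gives Bbb5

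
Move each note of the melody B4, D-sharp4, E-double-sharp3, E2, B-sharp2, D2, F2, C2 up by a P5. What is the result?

A perfect fifth up from B4 gives F#5.
D#4: a fifth up reaches A, and 7 semitones makes it A#4.
E##3: a fifth up reaches B, and 7 semitones makes it B##3.
A perfect fifth up from E2 gives B2.
A perfect fifth up from B#2 gives F##3.
D2: a fifth up reaches A, and 7 semitones makes it A2.
F2 up a perfect fifth is C3.
A perfect fifth up from C2 gives G2.

F#5 A#4 B##3 B2 F##3 A2 C3 G2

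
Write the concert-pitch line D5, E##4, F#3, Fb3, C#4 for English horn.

Written C4 sounds as F3 on the English horn, so concert pitches are written a perfect fifth up.
D5 becomes A5
E##4 becomes B##4
F#3 becomes C#4
Fb3 becomes Cb4
C#4 becomes G#4

A5 B##4 C#4 Cb4 G#4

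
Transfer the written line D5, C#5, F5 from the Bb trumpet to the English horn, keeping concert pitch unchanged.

First find concert pitch: the Bb trumpet sounds a major second below written, so D5 C#5 F5 sounds C5 B4 Eb5.
Then write for English horn: it sounds a perfect fifth below written, so the part must be a perfect fifth above concert.
C5 → G5
B4 → F#5
Eb5 → Bb5

G5 F#5 Bb5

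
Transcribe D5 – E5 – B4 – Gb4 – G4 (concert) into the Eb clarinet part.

B4 C#5 G#4 Eb4 E4

Written C4 sounds as Eb4 on the Eb clarinet, so concert pitches are written a minor third down.
D5 → B4
E5 → C#5
B4 → G#4
Gb4 → Eb4
G4 → E4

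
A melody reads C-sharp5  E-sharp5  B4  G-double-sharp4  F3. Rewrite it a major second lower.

B4 D#5 A4 F##4 Eb3

C#5 down a major second is B4.
E#5 down a major second is D#5.
B4: a second down reaches A, and 2 semitones makes it A4.
G##4: a second down reaches F, and 2 semitones makes it F##4.
A major second down from F3 gives Eb3.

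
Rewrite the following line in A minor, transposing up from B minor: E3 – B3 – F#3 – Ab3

From B up to A is a minor seventh; apply that to each pitch.
E3 to D4
B3 to A4
F#3 to E4
Ab3 to Gb4

D4 A4 E4 Gb4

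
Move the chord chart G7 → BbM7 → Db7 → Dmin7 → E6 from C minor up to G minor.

C minor up to G minor is a perfect fifth; each chord root moves by that interval while the quality stays the same.
G7: root G up a perfect fifth → D, giving D7.
BbM7: root Bb up a perfect fifth → F, giving FM7.
Db7: root Db up a perfect fifth → Ab, giving Ab7.
Dmin7: root D up a perfect fifth → A, giving Amin7.
E6: root E up a perfect fifth → B, giving B6.

D7 FM7 Ab7 Amin7 B6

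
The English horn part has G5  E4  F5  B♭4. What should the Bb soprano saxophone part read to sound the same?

D5 B3 C5 F4

First find concert pitch: the English horn sounds a perfect fifth below written, so G5 E4 F5 B♭4 sounds C5 A3 Bb4 Eb4.
Then write for Bb soprano saxophone: it sounds a major second below written, so the part must be a major second above concert.
C5 → D5
A3 → B3
Bb4 → C5
Eb4 → F4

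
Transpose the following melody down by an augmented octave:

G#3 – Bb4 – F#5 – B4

An augmented octave down from G#3 gives G2.
An augmented octave down from Bb4 gives Bbb3.
F#5: an octave down reaches F, and 13 semitones makes it F4.
An augmented octave down from B4 gives Bb3.

G2 Bbb3 F4 Bb3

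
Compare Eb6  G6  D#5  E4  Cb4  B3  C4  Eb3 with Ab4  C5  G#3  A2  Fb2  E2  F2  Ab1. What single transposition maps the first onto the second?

From Eb6 to Ab4 is 12 letter names — a twelfth of some quality.
Ab4 to Eb6 is 19 semitones, which makes it a perfect twelfth; the second version is lower, so the direction is down.
Checking another pair — Eb3 → Ab1 — gives the same interval.

down a perfect twelfth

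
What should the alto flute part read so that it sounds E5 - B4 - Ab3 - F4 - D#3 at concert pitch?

Written C4 sounds as G3 on the alto flute, so concert pitches are written a perfect fourth up.
E5 becomes A5
B4 becomes E5
Ab3 becomes Db4
F4 becomes Bb4
D#3 becomes G#3

A5 E5 Db4 Bb4 G#3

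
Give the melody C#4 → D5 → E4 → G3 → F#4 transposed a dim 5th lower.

F##3 G#4 A#3 C#3 B#3

C#4 down a diminished fifth is F##3.
D5: a fifth down reaches G, and 6 semitones makes it G#4.
E4: a fifth down reaches A, and 6 semitones makes it A#3.
G3 down a diminished fifth is C#3.
F#4: a fifth down reaches B, and 6 semitones makes it B#3.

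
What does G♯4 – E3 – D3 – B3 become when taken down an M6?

B3 G2 F2 D3

G#4 down a major sixth is B3.
A major sixth down from E3 gives G2.
D3: a sixth down reaches F, and 9 semitones makes it F2.
A major sixth down from B3 gives D3.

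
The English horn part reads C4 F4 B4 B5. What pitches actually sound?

F3 Bb3 E4 E5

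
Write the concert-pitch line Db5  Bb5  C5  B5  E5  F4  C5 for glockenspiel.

The glockenspiel sounds a perfect fifteenth above written, so the written part must be a perfect fifteenth below concert — transpose each note down.
Db5 → Db3
Bb5 → Bb3
C5 → C3
B5 → B3
E5 → E3
F4 → F2
C5 → C3

Db3 Bb3 C3 B3 E3 F2 C3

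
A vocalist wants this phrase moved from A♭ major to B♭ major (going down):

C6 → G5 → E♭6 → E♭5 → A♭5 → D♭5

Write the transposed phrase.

D5 A4 F5 F4 Bb4 Eb4

A♭ major to B♭ major down is a minor seventh, so every note moves down by that interval.
C6 to D5
G5 to A4
Eb6 to F5
Eb5 to F4
Ab5 to Bb4
Db5 to Eb4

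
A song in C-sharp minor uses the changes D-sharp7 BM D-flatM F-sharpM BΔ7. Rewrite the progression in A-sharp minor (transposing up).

C-sharp minor up to A-sharp minor is a major sixth; each chord root moves by that interval while the quality stays the same.
D-sharp7: root D-sharp up a major sixth → B#, giving B#7.
BM: root B up a major sixth → G#, giving G#M.
D-flatM: root D-flat up a major sixth → Bb, giving BbM.
F-sharpM: root F-sharp up a major sixth → D#, giving D#M.
BΔ7: root B up a major sixth → G#, giving G#Δ7.

B#7 G#M BbM D#M G#Δ7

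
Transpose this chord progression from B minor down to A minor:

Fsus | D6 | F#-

Ebsus C6 E-

B minor down to A minor is a major second; each chord root moves by that interval while the quality stays the same.
Fsus: root F down a major second → Eb, giving Ebsus.
D6: root D down a major second → C, giving C6.
F#-: root F# down a major second → E, giving E-.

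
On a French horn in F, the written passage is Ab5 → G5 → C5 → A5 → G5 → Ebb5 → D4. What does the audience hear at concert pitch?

Db5 C5 F4 D5 C5 Abb4 G3

Written C4 on the French horn in F sounds as F3, a perfect fifth lower; apply that shift to every note.
Ab5 gives Db5
G5 gives C5
C5 gives F4
A5 gives D5
G5 gives C5
Ebb5 gives Abb4
D4 gives G3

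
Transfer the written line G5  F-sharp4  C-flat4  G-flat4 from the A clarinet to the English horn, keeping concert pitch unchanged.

First find concert pitch: the A clarinet sounds a minor third below written, so G5 F-sharp4 C-flat4 G-flat4 sounds E5 D#4 Ab3 Eb4.
Then write for English horn: it sounds a perfect fifth below written, so the part must be a perfect fifth above concert.
E5 → B5
D#4 → A#4
Ab3 → Eb4
Eb4 → Bb4

B5 A#4 Eb4 Bb4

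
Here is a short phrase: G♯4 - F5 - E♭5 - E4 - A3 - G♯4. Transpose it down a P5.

G#4: a fifth down reaches C, and 7 semitones makes it C#4.
F5 down a perfect fifth is Bb4.
A perfect fifth down from Eb5 gives Ab4.
A perfect fifth down from E4 gives A3.
A3 down a perfect fifth is D3.
A perfect fifth down from G#4 gives C#4.

C#4 Bb4 Ab4 A3 D3 C#4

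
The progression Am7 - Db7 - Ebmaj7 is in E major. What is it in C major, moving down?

E major down to C major is a major third; each chord root moves by that interval while the quality stays the same.
Am7: root A down a major third → F, giving Fm7.
Db7: root Db down a major third → Bbb, giving Bbb7.
Ebmaj7: root Eb down a major third → Cb, giving Cbmaj7.

Fm7 Bbb7 Cbmaj7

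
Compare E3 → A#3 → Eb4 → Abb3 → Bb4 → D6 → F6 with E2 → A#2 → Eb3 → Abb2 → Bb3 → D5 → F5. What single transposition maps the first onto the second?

down a perfect octave

Take the first pair: E3 → E2. E to E spans 8 letter names, so the interval is some kind of octave.
E2 to E3 is 12 semitones, which makes it a perfect octave; the second version is lower, so the direction is down.
Checking another pair — F6 → F5 — gives the same interval.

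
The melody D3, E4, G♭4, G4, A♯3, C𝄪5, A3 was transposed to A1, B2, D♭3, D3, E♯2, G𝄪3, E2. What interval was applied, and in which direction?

down a perfect eleventh

From D3 to A1 is 11 letter names — an eleventh of some quality.
A1 to D3 is 17 semitones, which makes it a perfect eleventh; the second version is lower, so the direction is down.
Checking another pair — A3 → E2 — gives the same interval.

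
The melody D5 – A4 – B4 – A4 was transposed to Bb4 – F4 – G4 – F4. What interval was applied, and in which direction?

From D5 to Bb4 is 3 letter names — a third of some quality.
Bb4 to D5 is 4 semitones, which makes it a major third; the second version is lower, so the direction is down.
Checking another pair — A4 → F4 — gives the same interval.

down a major third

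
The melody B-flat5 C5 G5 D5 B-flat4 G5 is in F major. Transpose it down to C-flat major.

Fb5 Gb4 Db5 Ab4 Fb4 Db5

From F down to C-flat is an augmented fourth; apply that to each pitch.
Bb5 gives Fb5
C5 gives Gb4
G5 gives Db5
D5 gives Ab4
Bb4 gives Fb4
G5 gives Db5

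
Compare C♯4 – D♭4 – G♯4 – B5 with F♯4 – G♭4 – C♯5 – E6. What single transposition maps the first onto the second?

up a perfect fourth

From C#4 to F#4 is 4 letter names — a fourth of some quality.
C#4 to F#4 is 5 semitones, which makes it a perfect fourth; the second version is higher, so the direction is up.
Checking another pair — B5 → E6 — gives the same interval.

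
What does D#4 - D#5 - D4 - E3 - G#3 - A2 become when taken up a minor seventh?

C#5 C#6 C5 D4 F#4 G3

D#4: a seventh up reaches C, and 10 semitones makes it C#5.
D#5 up a minor seventh is C#6.
D4 up a minor seventh is C5.
E3: a seventh up reaches D, and 10 semitones makes it D4.
A minor seventh up from G#3 gives F#4.
A minor seventh up from A2 gives G3.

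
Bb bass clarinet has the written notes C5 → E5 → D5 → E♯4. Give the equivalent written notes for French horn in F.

First find concert pitch: the Bb bass clarinet sounds a major ninth below written, so C5 E5 D5 E♯4 sounds Bb3 D4 C4 D#3.
Then write for French horn in F: it sounds a perfect fifth below written, so the part must be a perfect fifth above concert.
Bb3 → F4
D4 → A4
C4 → G4
D#3 → A#3

F4 A4 G4 A#3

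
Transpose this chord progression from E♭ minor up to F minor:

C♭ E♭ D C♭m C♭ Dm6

Db F E Dbm Db Em6

E♭ minor up to F minor is a major second; each chord root moves by that interval while the quality stays the same.
C♭: root C♭ up a major second → Db, giving Db.
E♭: root E♭ up a major second → F, giving F.
D: root D up a major second → E, giving E.
C♭m: root C♭ up a major second → Db, giving Dbm.
C♭: root C♭ up a major second → Db, giving Db.
Dm6: root D up a major second → E, giving Em6.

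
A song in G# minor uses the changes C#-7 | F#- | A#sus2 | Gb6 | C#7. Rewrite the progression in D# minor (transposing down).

G# minor down to D# minor is a perfect fourth; each chord root moves by that interval while the quality stays the same.
C#-7: root C# down a perfect fourth → G#, giving G#-7.
F#-: root F# down a perfect fourth → C#, giving C#-.
A#sus2: root A# down a perfect fourth → E#, giving E#sus2.
Gb6: root Gb down a perfect fourth → Db, giving Db6.
C#7: root C# down a perfect fourth → G#, giving G#7.

G#-7 C#- E#sus2 Db6 G#7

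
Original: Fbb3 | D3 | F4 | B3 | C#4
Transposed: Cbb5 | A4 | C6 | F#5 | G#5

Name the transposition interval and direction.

up a perfect twelfth

Take the first pair: Fbb3 → Cbb5. F to C spans 12 letter names, so the interval is some kind of twelfth.
Fbb3 to Cbb5 is 19 semitones, which makes it a perfect twelfth; the second version is higher, so the direction is up.
Checking another pair — C#4 → G#5 — gives the same interval.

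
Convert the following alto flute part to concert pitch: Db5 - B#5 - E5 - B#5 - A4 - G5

Ab4 F##5 B4 F##5 E4 D5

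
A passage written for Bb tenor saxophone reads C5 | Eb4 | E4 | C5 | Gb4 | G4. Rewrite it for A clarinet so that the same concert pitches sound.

Db4 Fb3 F3 Db4 Abb3 Ab3

First find concert pitch: the Bb tenor saxophone sounds a major ninth below written, so C5 Eb4 E4 C5 Gb4 G4 sounds Bb3 Db3 D3 Bb3 Fb3 F3.
Then write for A clarinet: it sounds a minor third below written, so the part must be a minor third above concert.
Bb3 → Db4
Db3 → Fb3
D3 → F3
Bb3 → Db4
Fb3 → Abb3
F3 → Ab3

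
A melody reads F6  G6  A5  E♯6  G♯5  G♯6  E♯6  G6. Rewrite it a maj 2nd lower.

F6 → Eb6
G6 → F6
A5 → G5
E#6 → D#6
G#5 → F#5
G#6 → F#6
E#6 → D#6
G6 → F6

Eb6 F6 G5 D#6 F#5 F#6 D#6 F6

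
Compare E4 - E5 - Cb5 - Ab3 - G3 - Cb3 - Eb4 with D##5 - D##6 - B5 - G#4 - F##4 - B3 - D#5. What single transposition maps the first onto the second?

up an augmented seventh

Take the first pair: E4 → D##5. E to D spans 7 letter names, so the interval is some kind of seventh.
E4 to D##5 is 12 semitones, which makes it an augmented seventh; the second version is higher, so the direction is up.
Checking another pair — Eb4 → D#5 — gives the same interval.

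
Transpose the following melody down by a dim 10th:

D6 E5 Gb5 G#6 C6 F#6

B#4 C##4 E4 E##5 A#4 D##5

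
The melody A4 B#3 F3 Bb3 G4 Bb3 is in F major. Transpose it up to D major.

F#5 G##4 D4 G4 E5 G4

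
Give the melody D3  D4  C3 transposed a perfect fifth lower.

G2 G3 F2

A perfect fifth down from D3 gives G2.
D4 down a perfect fifth is G3.
A perfect fifth down from C3 gives F2.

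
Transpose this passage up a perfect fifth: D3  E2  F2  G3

A3 B2 C3 D4

D3 -> A3
E2 -> B2
F2 -> C3
G3 -> D4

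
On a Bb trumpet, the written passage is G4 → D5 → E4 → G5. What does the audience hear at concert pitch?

The Bb trumpet sounds a major second below written, so transpose each written note down a major second.
G4 becomes F4
D5 becomes C5
E4 becomes D4
G5 becomes F5

F4 C5 D4 F5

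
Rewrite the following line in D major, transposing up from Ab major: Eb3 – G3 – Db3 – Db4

From Ab up to D is an augmented fourth; apply that to each pitch.
Eb3 to A3
G3 to C#4
Db3 to G3
Db4 to G4

A3 C#4 G3 G4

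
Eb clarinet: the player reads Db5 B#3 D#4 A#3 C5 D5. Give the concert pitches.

Fb5 D#4 F#4 C#4 Eb5 F5

The Eb clarinet sounds a minor third above written, so transpose each written note up a minor third.
Db5 -> Fb5
B#3 -> D#4
D#4 -> F#4
A#3 -> C#4
C5 -> Eb5
D5 -> F5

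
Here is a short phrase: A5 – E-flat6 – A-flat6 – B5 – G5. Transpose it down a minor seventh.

B4 F5 Bb5 C#5 A4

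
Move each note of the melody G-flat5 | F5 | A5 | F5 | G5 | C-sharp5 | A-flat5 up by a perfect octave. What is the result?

Gb5 up a perfect octave is Gb6.
F5 up a perfect octave is F6.
A5 up a perfect octave is A6.
A perfect octave up from F5 gives F6.
G5: an octave up reaches G, and 12 semitones makes it G6.
A perfect octave up from C#5 gives C#6.
Ab5 up a perfect octave is Ab6.

Gb6 F6 A6 F6 G6 C#6 Ab6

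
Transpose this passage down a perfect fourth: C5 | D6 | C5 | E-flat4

G4 A5 G4 Bb3

C5 down a perfect fourth is G4.
D6 down a perfect fourth is A5.
C5 down a perfect fourth is G4.
A perfect fourth down from Eb4 gives Bb3.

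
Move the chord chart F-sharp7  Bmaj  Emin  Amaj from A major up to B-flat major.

A major up to B-flat major is a minor second; each chord root moves by that interval while the quality stays the same.
F-sharp7: root F-sharp up a minor second → G, giving G7.
Bmaj: root B up a minor second → C, giving Cmaj.
Emin: root E up a minor second → F, giving Fmin.
Amaj: root A up a minor second → Bb, giving Bbmaj.

G7 Cmaj Fmin Bbmaj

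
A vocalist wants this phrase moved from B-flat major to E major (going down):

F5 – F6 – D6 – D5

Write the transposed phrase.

B4 B5 G#5 G#4

B-flat major to E major down is a diminished fifth, so every note moves down by that interval.
F5 → B4
F6 → B5
D6 → G#5
D5 → G#4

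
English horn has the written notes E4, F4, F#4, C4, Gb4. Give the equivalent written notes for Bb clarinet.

First find concert pitch: the English horn sounds a perfect fifth below written, so E4 F4 F#4 C4 Gb4 sounds A3 Bb3 B3 F3 Cb4.
Then write for Bb clarinet: it sounds a major second below written, so the part must be a major second above concert.
A3 → B3
Bb3 → C4
B3 → C#4
F3 → G3
Cb4 → Db4

B3 C4 C#4 G3 Db4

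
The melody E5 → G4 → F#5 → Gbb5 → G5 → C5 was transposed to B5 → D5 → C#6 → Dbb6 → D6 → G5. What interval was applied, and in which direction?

Take the first pair: E5 → B5. E to B spans 5 letter names, so the interval is some kind of fifth.
E5 to B5 is 7 semitones, which makes it a perfect fifth; the second version is higher, so the direction is up.
Checking another pair — C5 → G5 — gives the same interval.

up a perfect fifth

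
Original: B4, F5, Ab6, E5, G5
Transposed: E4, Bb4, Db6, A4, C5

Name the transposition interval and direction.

From B4 to E4 is 5 letter names — a fifth of some quality.
E4 to B4 is 7 semitones, which makes it a perfect fifth; the second version is lower, so the direction is down.
Checking another pair — G5 → C5 — gives the same interval.

down a perfect fifth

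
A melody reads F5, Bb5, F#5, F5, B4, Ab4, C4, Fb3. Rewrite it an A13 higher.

D#7 G#7 D##7 D#7 G##6 F#6 A#5 D5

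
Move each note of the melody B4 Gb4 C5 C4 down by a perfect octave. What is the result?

B4 down a perfect octave is B3.
A perfect octave down from Gb4 gives Gb3.
A perfect octave down from C5 gives C4.
C4: an octave down reaches C, and 12 semitones makes it C3.

B3 Gb3 C4 C3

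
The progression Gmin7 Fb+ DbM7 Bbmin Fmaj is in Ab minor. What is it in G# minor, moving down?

F##min7 E+ C#M7 A#min E#maj

Ab minor down to G# minor is a diminished second; each chord root moves by that interval while the quality stays the same.
Gmin7: root G down a diminished second → F##, giving F##min7.
Fb+: root Fb down a diminished second → E, giving E+.
DbM7: root Db down a diminished second → C#, giving C#M7.
Bbmin: root Bb down a diminished second → A#, giving A#min.
Fmaj: root F down a diminished second → E#, giving E#maj.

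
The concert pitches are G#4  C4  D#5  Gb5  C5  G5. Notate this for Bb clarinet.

Written C4 sounds as Bb3 on the Bb clarinet, so concert pitches are written a major second up.
G#4 → A#4
C4 → D4
D#5 → E#5
Gb5 → Ab5
C5 → D5
G5 → A5

A#4 D4 E#5 Ab5 D5 A5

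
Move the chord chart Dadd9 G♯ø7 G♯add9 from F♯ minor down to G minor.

Ebadd9 Aø7 Aadd9

F♯ minor down to G minor is a major seventh; each chord root moves by that interval while the quality stays the same.
Dadd9: root D down a major seventh → Eb, giving Ebadd9.
G♯ø7: root G♯ down a major seventh → A, giving Aø7.
G♯add9: root G♯ down a major seventh → A, giving Aadd9.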